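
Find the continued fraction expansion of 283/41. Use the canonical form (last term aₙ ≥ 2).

[6; 1, 9, 4]

283 = 6·41 + 37
41 = 1·37 + 4
37 = 9·4 + 1
4 = 4·1 + 0  (stop)
So 283/41 = [6; 1, 9, 4].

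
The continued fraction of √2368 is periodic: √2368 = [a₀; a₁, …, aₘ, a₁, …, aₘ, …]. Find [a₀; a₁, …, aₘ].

a₀ = ⌊√2368⌋ = 48.

[48; 1, 1, 1, 23, 1, 1, 1, 96]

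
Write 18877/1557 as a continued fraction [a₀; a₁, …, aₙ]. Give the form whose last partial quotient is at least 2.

18877 = 12·1557 + 193
1557 = 8·193 + 13
193 = 14·13 + 11
13 = 1·11 + 2
11 = 5·2 + 1
2 = 2·1 + 0  (stop)
So 18877/1557 = [12; 8, 14, 1, 5, 2].

[12; 8, 14, 1, 5, 2]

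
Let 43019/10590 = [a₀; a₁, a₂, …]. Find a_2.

14

43019 = 4·10590 + 659   →  a_0 = 4
10590 = 16·659 + 46   →  a_1 = 16
659 = 14·46 + 15   →  a_2 = 14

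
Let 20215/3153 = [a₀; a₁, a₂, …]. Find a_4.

20215 = 6·3153 + 1297   →  a_0 = 6
3153 = 2·1297 + 559   →  a_1 = 2
1297 = 2·559 + 179   →  a_2 = 2
559 = 3·179 + 22   →  a_3 = 3
179 = 8·22 + 3   →  a_4 = 8

8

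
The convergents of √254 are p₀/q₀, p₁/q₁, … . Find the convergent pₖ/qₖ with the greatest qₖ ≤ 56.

√254 = [15; 1, 14, 1, 30, …] (period length 4).
Convergents:
  p_0/q_0 = 15/1
  p_1/q_1 = 16/1
  p_2/q_2 = 239/15
  p_3/q_3 = 255/16
  p_4/q_4 = 7889/495
q_3 = 16 ≤ 56 < 495 = q_4, so the answer is 255/16.

255/16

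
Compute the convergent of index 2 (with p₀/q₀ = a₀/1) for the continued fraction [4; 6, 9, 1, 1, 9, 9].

229/55

Using pₖ = aₖpₖ₋₁ + pₖ₋₂, qₖ = aₖqₖ₋₁ + qₖ₋₂ (with p₋₁=1, p₋₂=0, q₋₁=0, q₋₂=1):
  k=0: a=4, p=4, q=1
  k=1: a=6, p=25, q=6
  k=2: a=9, p=229, q=55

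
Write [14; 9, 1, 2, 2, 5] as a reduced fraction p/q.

Using pₖ = aₖpₖ₋₁ + pₖ₋₂ and qₖ = aₖqₖ₋₁ + qₖ₋₂:
  k=0: a=14, p=14, q=1
  k=1: a=9, p=127, q=9
  k=2: a=1, p=141, q=10
  k=3: a=2, p=409, q=29
  k=4: a=2, p=959, q=68
  k=5: a=5, p=5204, q=369

5204/369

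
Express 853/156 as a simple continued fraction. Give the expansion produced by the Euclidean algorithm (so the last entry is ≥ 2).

[5; 2, 7, 3, 3]

853 = 5×156 + 73
156 = 2×73 + 10
73 = 7×10 + 3
10 = 3×3 + 1
3 = 3×1 + 0  (stop)
So 853/156 = [5; 2, 7, 3, 3].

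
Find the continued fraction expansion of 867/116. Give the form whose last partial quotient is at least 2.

[7; 2, 9, 6]

867 = 7×116 + 55
116 = 2×55 + 6
55 = 9×6 + 1
6 = 6×1 + 0  (stop)
So 867/116 = [7; 2, 9, 6].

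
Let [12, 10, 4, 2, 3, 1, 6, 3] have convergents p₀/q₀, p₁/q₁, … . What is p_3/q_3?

Using pₖ = aₖpₖ₋₁ + pₖ₋₂, qₖ = aₖqₖ₋₁ + qₖ₋₂ (with p₋₁=1, p₋₂=0, q₋₁=0, q₋₂=1):
  k=0: a=12, p=12, q=1
  k=1: a=10, p=121, q=10
  k=2: a=4, p=496, q=41
  k=3: a=2, p=1113, q=92

1113/92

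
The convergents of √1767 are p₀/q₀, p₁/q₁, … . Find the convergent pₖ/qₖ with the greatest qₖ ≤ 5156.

√1767 = [42; 28, 84, …] (period length 2).
Convergents:
  p_0/q_0 = 42/1
  p_1/q_1 = 1177/28
  p_2/q_2 = 98910/2353
  p_3/q_3 = 2770657/65912
q_2 = 2353 ≤ 5156 < 65912 = q_3, so the answer is 98910/2353.

98910/2353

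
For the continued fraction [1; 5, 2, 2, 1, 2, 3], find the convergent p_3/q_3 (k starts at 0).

Using pₖ = aₖpₖ₋₁ + pₖ₋₂, qₖ = aₖqₖ₋₁ + qₖ₋₂ (with p₋₁=1, p₋₂=0, q₋₁=0, q₋₂=1):
  k=0: a=1, p=1, q=1
  k=1: a=5, p=6, q=5
  k=2: a=2, p=13, q=11
  k=3: a=2, p=32, q=27

32/27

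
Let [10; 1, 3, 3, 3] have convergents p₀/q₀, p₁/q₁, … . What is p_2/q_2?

Using pₖ = aₖpₖ₋₁ + pₖ₋₂, qₖ = aₖqₖ₋₁ + qₖ₋₂ (with p₋₁=1, p₋₂=0, q₋₁=0, q₋₂=1):
  k=0: a=10, p=10, q=1
  k=1: a=1, p=11, q=1
  k=2: a=3, p=43, q=4

43/4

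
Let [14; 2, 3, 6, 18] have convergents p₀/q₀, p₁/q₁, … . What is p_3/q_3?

635/44

Using pₖ = aₖpₖ₋₁ + pₖ₋₂, qₖ = aₖqₖ₋₁ + qₖ₋₂ (with p₋₁=1, p₋₂=0, q₋₁=0, q₋₂=1):
  k=0: a=14, p=14, q=1
  k=1: a=2, p=29, q=2
  k=2: a=3, p=101, q=7
  k=3: a=6, p=635, q=44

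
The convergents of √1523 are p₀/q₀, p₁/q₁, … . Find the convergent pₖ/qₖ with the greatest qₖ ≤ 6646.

√1523 = [39; 39, 78, …] (period length 2).
Convergents:
  p_0/q_0 = 39/1
  p_1/q_1 = 1522/39
  p_2/q_2 = 118755/3043
  p_3/q_3 = 4632967/118716
q_2 = 3043 ≤ 6646 < 118716 = q_3, so the answer is 118755/3043.

118755/3043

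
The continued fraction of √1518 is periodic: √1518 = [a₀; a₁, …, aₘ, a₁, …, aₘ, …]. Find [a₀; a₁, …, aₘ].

a₀ = ⌊√1518⌋ = 38.

[38; 1, 24, 1, 76]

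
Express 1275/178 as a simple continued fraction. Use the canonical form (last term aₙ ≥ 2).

1275 = 7*178 + 29
178 = 6*29 + 4
29 = 7*4 + 1
4 = 4*1 + 0  (stop)
So 1275/178 = [7; 6, 7, 4].

[7; 6, 7, 4]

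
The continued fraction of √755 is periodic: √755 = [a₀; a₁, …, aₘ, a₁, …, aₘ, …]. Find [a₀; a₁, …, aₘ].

a₀ = ⌊√755⌋ = 27.

[27; 2, 10, 2, 54]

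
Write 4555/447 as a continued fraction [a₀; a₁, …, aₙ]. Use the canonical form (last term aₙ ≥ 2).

4555 = 10·447 + 85
447 = 5·85 + 22
85 = 3·22 + 19
22 = 1·19 + 3
19 = 6·3 + 1
3 = 3·1 + 0  (stop)
So 4555/447 = [10; 5, 3, 1, 6, 3].

[10; 5, 3, 1, 6, 3]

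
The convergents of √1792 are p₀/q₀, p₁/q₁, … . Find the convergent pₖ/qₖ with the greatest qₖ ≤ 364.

√1792 = [42; 3, 84, …] (period length 2).
Convergents:
  p_0/q_0 = 42/1
  p_1/q_1 = 127/3
  p_2/q_2 = 10710/253
  p_3/q_3 = 32257/762
q_2 = 253 ≤ 364 < 762 = q_3, so the answer is 10710/253.

10710/253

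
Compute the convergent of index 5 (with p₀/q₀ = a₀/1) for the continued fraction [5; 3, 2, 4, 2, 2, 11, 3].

894/169

Using pₖ = aₖpₖ₋₁ + pₖ₋₂, qₖ = aₖqₖ₋₁ + qₖ₋₂ (with p₋₁=1, p₋₂=0, q₋₁=0, q₋₂=1):
  k=0: a=5, p=5, q=1
  k=1: a=3, p=16, q=3
  k=2: a=2, p=37, q=7
  k=3: a=4, p=164, q=31
  k=4: a=2, p=365, q=69
  k=5: a=2, p=894, q=169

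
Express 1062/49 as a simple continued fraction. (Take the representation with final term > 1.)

1062 = 21·49 + 33
49 = 1·33 + 16
33 = 2·16 + 1
16 = 16·1 + 0  (stop)
So 1062/49 = [21; 1, 2, 16].

[21; 1, 2, 16]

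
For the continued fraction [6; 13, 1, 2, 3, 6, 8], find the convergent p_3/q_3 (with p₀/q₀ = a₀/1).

249/41

Using pₖ = aₖpₖ₋₁ + pₖ₋₂, qₖ = aₖqₖ₋₁ + qₖ₋₂ (with p₋₁=1, p₋₂=0, q₋₁=0, q₋₂=1):
  k=0: a=6, p=6, q=1
  k=1: a=13, p=79, q=13
  k=2: a=1, p=85, q=14
  k=3: a=2, p=249, q=41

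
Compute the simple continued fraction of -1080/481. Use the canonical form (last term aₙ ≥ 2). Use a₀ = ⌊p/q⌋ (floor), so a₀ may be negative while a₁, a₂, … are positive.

-1080 = -3·481 + 363
481 = 1·363 + 118
363 = 3·118 + 9
118 = 13·9 + 1
9 = 9·1 + 0  (stop)
So -1080/481 = [-3; 1, 3, 13, 9].

[-3; 1, 3, 13, 9]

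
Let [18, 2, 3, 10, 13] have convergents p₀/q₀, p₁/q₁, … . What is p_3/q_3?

1327/72

Using pₖ = aₖpₖ₋₁ + pₖ₋₂, qₖ = aₖqₖ₋₁ + qₖ₋₂ (with p₋₁=1, p₋₂=0, q₋₁=0, q₋₂=1):
  k=0: a=18, p=18, q=1
  k=1: a=2, p=37, q=2
  k=2: a=3, p=129, q=7
  k=3: a=10, p=1327, q=72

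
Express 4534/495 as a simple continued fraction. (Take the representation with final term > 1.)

4534 = 9*495 + 79
495 = 6*79 + 21
79 = 3*21 + 16
21 = 1*16 + 5
16 = 3*5 + 1
5 = 5*1 + 0  (stop)
So 4534/495 = [9; 6, 3, 1, 3, 5].

[9; 6, 3, 1, 3, 5]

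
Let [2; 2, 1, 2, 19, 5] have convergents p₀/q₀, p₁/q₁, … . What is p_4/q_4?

368/155

Using pₖ = aₖpₖ₋₁ + pₖ₋₂, qₖ = aₖqₖ₋₁ + qₖ₋₂ (with p₋₁=1, p₋₂=0, q₋₁=0, q₋₂=1):
  k=0: a=2, p=2, q=1
  k=1: a=2, p=5, q=2
  k=2: a=1, p=7, q=3
  k=3: a=2, p=19, q=8
  k=4: a=19, p=368, q=155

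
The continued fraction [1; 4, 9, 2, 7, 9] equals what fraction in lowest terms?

Using pₖ = aₖpₖ₋₁ + pₖ₋₂ and qₖ = aₖqₖ₋₁ + qₖ₋₂:
  k=0: a=1, p=1, q=1
  k=1: a=4, p=5, q=4
  k=2: a=9, p=46, q=37
  k=3: a=2, p=97, q=78
  k=4: a=7, p=725, q=583
  k=5: a=9, p=6622, q=5325

6622/5325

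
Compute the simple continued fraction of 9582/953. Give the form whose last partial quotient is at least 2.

[10; 18, 3, 17]

9582 = 10×953 + 52
953 = 18×52 + 17
52 = 3×17 + 1
17 = 17×1 + 0  (stop)
So 9582/953 = [10; 18, 3, 17].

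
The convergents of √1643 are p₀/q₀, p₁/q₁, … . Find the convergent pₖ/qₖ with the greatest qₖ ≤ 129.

√1643 = [40; 1, 1, 6, 1, 6, 1, 1, 80, …] (period length 8).
Convergents:
  p_0/q_0 = 40/1
  p_1/q_1 = 41/1
  p_2/q_2 = 81/2
  p_3/q_3 = 527/13
  p_4/q_4 = 608/15
  p_5/q_5 = 4175/103
  p_6/q_6 = 4783/118
  p_7/q_7 = 8958/221
q_6 = 118 ≤ 129 < 221 = q_7, so the answer is 4783/118.

4783/118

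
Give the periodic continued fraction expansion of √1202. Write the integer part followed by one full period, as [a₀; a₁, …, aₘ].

[34; 1, 2, 34, 2, 1, 68]

a₀ = ⌊√1202⌋ = 34.
With m₀=0, d₀=1 and mₖ₊₁ = dₖaₖ − mₖ, dₖ₊₁ = (n − mₖ₊₁²)/dₖ, aₖ₊₁ = ⌊(a₀+mₖ₊₁)/dₖ₊₁⌋:
  k=1: m=34, d=46, a=1
  k=2: m=12, d=23, a=2
  k=3: m=34, d=2, a=34
  k=4: m=34, d=23, a=2
  k=5: m=12, d=46, a=1
  k=6: m=34, d=1, a=68
d=1 and a=2a₀=68 at k=6, so the next step gives (m, d) = (34, 46) again — its k=1 value — and the period has length 6.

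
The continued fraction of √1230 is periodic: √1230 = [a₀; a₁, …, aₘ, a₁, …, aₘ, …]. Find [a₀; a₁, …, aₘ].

[35; 14, 70]

a₀ = ⌊√1230⌋ = 35.
With m₀=0, d₀=1 and mₖ₊₁ = dₖaₖ − mₖ, dₖ₊₁ = (n − mₖ₊₁²)/dₖ, aₖ₊₁ = ⌊(a₀+mₖ₊₁)/dₖ₊₁⌋:
  k=1: m=35, d=5, a=14
  k=2: m=35, d=1, a=70
d=1 and a=2a₀=70 at k=2, so the next step gives (m, d) = (35, 5) again — its k=1 value — and the period has length 2.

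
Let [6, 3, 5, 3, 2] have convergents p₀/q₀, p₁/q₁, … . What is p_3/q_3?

Using pₖ = aₖpₖ₋₁ + pₖ₋₂, qₖ = aₖqₖ₋₁ + qₖ₋₂ (with p₋₁=1, p₋₂=0, q₋₁=0, q₋₂=1):
  k=0: a=6, p=6, q=1
  k=1: a=3, p=19, q=3
  k=2: a=5, p=101, q=16
  k=3: a=3, p=322, q=51

322/51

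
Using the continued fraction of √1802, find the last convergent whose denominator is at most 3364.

71698/1689

√1802 = [42; 2, 4, 2, 84, …] (period length 4).
Convergents:
  p_0/q_0 = 42/1
  p_1/q_1 = 85/2
  p_2/q_2 = 382/9
  p_3/q_3 = 849/20
  p_4/q_4 = 71698/1689
  p_5/q_5 = 144245/3398
q_4 = 1689 ≤ 3364 < 3398 = q_5, so the answer is 71698/1689.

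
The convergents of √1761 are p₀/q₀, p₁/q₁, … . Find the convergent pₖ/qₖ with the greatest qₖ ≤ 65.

1175/28

√1761 = [41; 1, 26, 1, 82, …] (period length 4).
Convergents:
  p_0/q_0 = 41/1
  p_1/q_1 = 42/1
  p_2/q_2 = 1133/27
  p_3/q_3 = 1175/28
  p_4/q_4 = 97483/2323
q_3 = 28 ≤ 65 < 2323 = q_4, so the answer is 1175/28.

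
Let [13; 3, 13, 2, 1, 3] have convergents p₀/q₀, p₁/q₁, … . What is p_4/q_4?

1639/123

Using pₖ = aₖpₖ₋₁ + pₖ₋₂, qₖ = aₖqₖ₋₁ + qₖ₋₂ (with p₋₁=1, p₋₂=0, q₋₁=0, q₋₂=1):
  k=0: a=13, p=13, q=1
  k=1: a=3, p=40, q=3
  k=2: a=13, p=533, q=40
  k=3: a=2, p=1106, q=83
  k=4: a=1, p=1639, q=123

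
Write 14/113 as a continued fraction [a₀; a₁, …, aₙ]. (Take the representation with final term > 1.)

14 = 0·113 + 14
113 = 8·14 + 1
14 = 14·1 + 0  (stop)
So 14/113 = [0; 8, 14].

[0; 8, 14]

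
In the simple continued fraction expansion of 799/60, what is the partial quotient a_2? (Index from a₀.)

799 = 13·60 + 19   →  a_0 = 13
60 = 3·19 + 3   →  a_1 = 3
19 = 6·3 + 1   →  a_2 = 6

6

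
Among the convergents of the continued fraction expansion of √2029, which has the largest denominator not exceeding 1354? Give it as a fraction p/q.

45630/1013

√2029 = [45; 22, 1, 1, 22, 90, …] (period length 5).
Convergents:
  p_0/q_0 = 45/1
  p_1/q_1 = 991/22
  p_2/q_2 = 1036/23
  p_3/q_3 = 2027/45
  p_4/q_4 = 45630/1013
  p_5/q_5 = 4108727/91215
q_4 = 1013 ≤ 1354 < 91215 = q_5, so the answer is 45630/1013.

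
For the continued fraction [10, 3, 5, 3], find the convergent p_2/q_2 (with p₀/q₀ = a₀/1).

165/16

Using pₖ = aₖpₖ₋₁ + pₖ₋₂, qₖ = aₖqₖ₋₁ + qₖ₋₂ (with p₋₁=1, p₋₂=0, q₋₁=0, q₋₂=1):
  k=0: a=10, p=10, q=1
  k=1: a=3, p=31, q=3
  k=2: a=5, p=165, q=16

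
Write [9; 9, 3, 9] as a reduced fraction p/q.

Fold from the inside: start with 9/1.
  3 + 1/9 = 28/9
  9 + 9/28 = 261/28
  9 + 28/261 = 2377/261

2377/261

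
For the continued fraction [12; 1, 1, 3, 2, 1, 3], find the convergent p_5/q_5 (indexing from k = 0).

Using pₖ = aₖpₖ₋₁ + pₖ₋₂, qₖ = aₖqₖ₋₁ + qₖ₋₂ (with p₋₁=1, p₋₂=0, q₋₁=0, q₋₂=1):
  k=0: a=12, p=12, q=1
  k=1: a=1, p=13, q=1
  k=2: a=1, p=25, q=2
  k=3: a=3, p=88, q=7
  k=4: a=2, p=201, q=16
  k=5: a=1, p=289, q=23

289/23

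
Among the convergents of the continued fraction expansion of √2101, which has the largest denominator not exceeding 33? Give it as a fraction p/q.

275/6

√2101 = [45; 1, 5, 8, 5, 1, 90, …] (period length 6).
Convergents:
  p_0/q_0 = 45/1
  p_1/q_1 = 46/1
  p_2/q_2 = 275/6
  p_3/q_3 = 2246/49
q_2 = 6 ≤ 33 < 49 = q_3, so the answer is 275/6.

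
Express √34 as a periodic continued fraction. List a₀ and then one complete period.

[5; 1, 4, 1, 10]

a₀ = ⌊√34⌋ = 5.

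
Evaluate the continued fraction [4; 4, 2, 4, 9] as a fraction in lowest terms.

1559/369

Fold from the inside: start with 9/1.
  4 + 1/9 = 37/9
  2 + 9/37 = 83/37
  4 + 37/83 = 369/83
  4 + 83/369 = 1559/369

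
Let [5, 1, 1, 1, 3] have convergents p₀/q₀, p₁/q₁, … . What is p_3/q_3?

Using pₖ = aₖpₖ₋₁ + pₖ₋₂, qₖ = aₖqₖ₋₁ + qₖ₋₂ (with p₋₁=1, p₋₂=0, q₋₁=0, q₋₂=1):
  k=0: a=5, p=5, q=1
  k=1: a=1, p=6, q=1
  k=2: a=1, p=11, q=2
  k=3: a=1, p=17, q=3

17/3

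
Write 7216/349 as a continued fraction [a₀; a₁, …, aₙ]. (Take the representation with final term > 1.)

7216 = 20*349 + 236
349 = 1*236 + 113
236 = 2*113 + 10
113 = 11*10 + 3
10 = 3*3 + 1
3 = 3*1 + 0  (stop)
So 7216/349 = [20; 1, 2, 11, 3, 3].

[20; 1, 2, 11, 3, 3]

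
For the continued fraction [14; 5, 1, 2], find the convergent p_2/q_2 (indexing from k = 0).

85/6

Using pₖ = aₖpₖ₋₁ + pₖ₋₂, qₖ = aₖqₖ₋₁ + qₖ₋₂ (with p₋₁=1, p₋₂=0, q₋₁=0, q₋₂=1):
  k=0: a=14, p=14, q=1
  k=1: a=5, p=71, q=5
  k=2: a=1, p=85, q=6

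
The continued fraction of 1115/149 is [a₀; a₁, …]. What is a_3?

2

1115 = 7·149 + 72   →  a_0 = 7
149 = 2·72 + 5   →  a_1 = 2
72 = 14·5 + 2   →  a_2 = 14
5 = 2·2 + 1   →  a_3 = 2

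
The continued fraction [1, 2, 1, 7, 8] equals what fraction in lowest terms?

252/187

Using pₖ = aₖpₖ₋₁ + pₖ₋₂ and qₖ = aₖqₖ₋₁ + qₖ₋₂:
  k=0: a=1, p=1, q=1
  k=1: a=2, p=3, q=2
  k=2: a=1, p=4, q=3
  k=3: a=7, p=31, q=23
  k=4: a=8, p=252, q=187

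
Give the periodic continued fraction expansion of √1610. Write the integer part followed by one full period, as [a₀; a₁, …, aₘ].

[40; 8, 80]

a₀ = ⌊√1610⌋ = 40.
With m₀=0, d₀=1 and mₖ₊₁ = dₖaₖ − mₖ, dₖ₊₁ = (n − mₖ₊₁²)/dₖ, aₖ₊₁ = ⌊(a₀+mₖ₊₁)/dₖ₊₁⌋:
  k=1: m=40, d=10, a=8
  k=2: m=40, d=1, a=80
d=1 and a=2a₀=80 at k=2, so the next step gives (m, d) = (40, 10) again — its k=1 value — and the period has length 2.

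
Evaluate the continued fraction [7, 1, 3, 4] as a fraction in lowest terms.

Using pₖ = aₖpₖ₋₁ + pₖ₋₂ and qₖ = aₖqₖ₋₁ + qₖ₋₂:
  k=0: a=7, p=7, q=1
  k=1: a=1, p=8, q=1
  k=2: a=3, p=31, q=4
  k=3: a=4, p=132, q=17

132/17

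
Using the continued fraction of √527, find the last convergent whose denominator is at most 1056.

√527 = [22; 1, 21, 1, 44, …] (period length 4).
Convergents:
  p_0/q_0 = 22/1
  p_1/q_1 = 23/1
  p_2/q_2 = 505/22
  p_3/q_3 = 528/23
  p_4/q_4 = 23737/1034
  p_5/q_5 = 24265/1057
q_4 = 1034 ≤ 1056 < 1057 = q_5, so the answer is 23737/1034.

23737/1034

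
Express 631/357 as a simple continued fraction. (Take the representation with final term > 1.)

[1; 1, 3, 3, 3, 8]

631 = 1×357 + 274
357 = 1×274 + 83
274 = 3×83 + 25
83 = 3×25 + 8
25 = 3×8 + 1
8 = 8×1 + 0  (stop)
So 631/357 = [1; 1, 3, 3, 3, 8].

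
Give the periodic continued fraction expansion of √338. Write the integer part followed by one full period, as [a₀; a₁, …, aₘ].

a₀ = ⌊√338⌋ = 18.
With m₀=0, d₀=1 and mₖ₊₁ = dₖaₖ − mₖ, dₖ₊₁ = (n − mₖ₊₁²)/dₖ, aₖ₊₁ = ⌊(a₀+mₖ₊₁)/dₖ₊₁⌋:
  k=1: m=18, d=14, a=2
  k=2: m=10, d=17, a=1
  k=3: m=7, d=17, a=1
  k=4: m=10, d=14, a=2
  k=5: m=18, d=1, a=36
d=1 and a=2a₀=36 at k=5, so the next step gives (m, d) = (18, 14) again — its k=1 value — and the period has length 5.

[18; 2, 1, 1, 2, 36]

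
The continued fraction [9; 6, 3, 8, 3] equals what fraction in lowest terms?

Fold from the inside: start with 3/1.
  8 + 1/3 = 25/3
  3 + 3/25 = 78/25
  6 + 25/78 = 493/78
  9 + 78/493 = 4515/493

4515/493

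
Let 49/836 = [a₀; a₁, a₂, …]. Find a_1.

17

49 = 0·836 + 49   →  a_0 = 0
836 = 17·49 + 3   →  a_1 = 17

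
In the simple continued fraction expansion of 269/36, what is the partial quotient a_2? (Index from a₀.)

269 = 7·36 + 17   →  a_0 = 7
36 = 2·17 + 2   →  a_1 = 2
17 = 8·2 + 1   →  a_2 = 8

8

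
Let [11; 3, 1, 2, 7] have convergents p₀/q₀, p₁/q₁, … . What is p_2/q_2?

Using pₖ = aₖpₖ₋₁ + pₖ₋₂, qₖ = aₖqₖ₋₁ + qₖ₋₂ (with p₋₁=1, p₋₂=0, q₋₁=0, q₋₂=1):
  k=0: a=11, p=11, q=1
  k=1: a=3, p=34, q=3
  k=2: a=1, p=45, q=4

45/4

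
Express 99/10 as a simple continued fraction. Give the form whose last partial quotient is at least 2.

[9; 1, 9]

99 = 9×10 + 9
10 = 1×9 + 1
9 = 9×1 + 0  (stop)
So 99/10 = [9; 1, 9].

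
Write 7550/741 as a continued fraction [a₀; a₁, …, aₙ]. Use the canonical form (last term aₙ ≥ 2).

[10; 5, 3, 2, 2, 2, 3]

7550 = 10·741 + 140
741 = 5·140 + 41
140 = 3·41 + 17
41 = 2·17 + 7
17 = 2·7 + 3
7 = 2·3 + 1
3 = 3·1 + 0  (stop)
So 7550/741 = [10; 5, 3, 2, 2, 2, 3].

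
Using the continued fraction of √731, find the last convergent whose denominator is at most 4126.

√731 = [27; 27, 54, …] (period length 2).
Convergents:
  p_0/q_0 = 27/1
  p_1/q_1 = 730/27
  p_2/q_2 = 39447/1459
  p_3/q_3 = 1065799/39420
q_2 = 1459 ≤ 4126 < 39420 = q_3, so the answer is 39447/1459.

39447/1459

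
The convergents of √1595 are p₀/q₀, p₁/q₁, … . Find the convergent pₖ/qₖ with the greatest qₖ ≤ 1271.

50441/1263

√1595 = [39; 1, 14, 1, 78, …] (period length 4).
Convergents:
  p_0/q_0 = 39/1
  p_1/q_1 = 40/1
  p_2/q_2 = 599/15
  p_3/q_3 = 639/16
  p_4/q_4 = 50441/1263
  p_5/q_5 = 51080/1279
q_4 = 1263 ≤ 1271 < 1279 = q_5, so the answer is 50441/1263.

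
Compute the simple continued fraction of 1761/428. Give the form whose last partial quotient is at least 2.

[4; 8, 1, 2, 1, 3, 3]

1761 = 4×428 + 49
428 = 8×49 + 36
49 = 1×36 + 13
36 = 2×13 + 10
13 = 1×10 + 3
10 = 3×3 + 1
3 = 3×1 + 0  (stop)
So 1761/428 = [4; 8, 1, 2, 1, 3, 3].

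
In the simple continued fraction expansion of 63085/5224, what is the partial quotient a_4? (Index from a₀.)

3

63085 = 12·5224 + 397   →  a_0 = 12
5224 = 13·397 + 63   →  a_1 = 13
397 = 6·63 + 19   →  a_2 = 6
63 = 3·19 + 6   →  a_3 = 3
19 = 3·6 + 1   →  a_4 = 3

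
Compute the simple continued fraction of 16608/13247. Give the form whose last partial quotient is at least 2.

16608 = 1·13247 + 3361
13247 = 3·3361 + 3164
3361 = 1·3164 + 197
3164 = 16·197 + 12
197 = 16·12 + 5
12 = 2·5 + 2
5 = 2·2 + 1
2 = 2·1 + 0  (stop)
So 16608/13247 = [1; 3, 1, 16, 16, 2, 2, 2].

[1; 3, 1, 16, 16, 2, 2, 2]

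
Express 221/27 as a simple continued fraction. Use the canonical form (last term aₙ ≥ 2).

221 = 8·27 + 5
27 = 5·5 + 2
5 = 2·2 + 1
2 = 2·1 + 0  (stop)
So 221/27 = [8; 5, 2, 2].

[8; 5, 2, 2]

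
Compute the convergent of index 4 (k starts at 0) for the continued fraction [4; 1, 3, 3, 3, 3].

205/43

Using pₖ = aₖpₖ₋₁ + pₖ₋₂, qₖ = aₖqₖ₋₁ + qₖ₋₂ (with p₋₁=1, p₋₂=0, q₋₁=0, q₋₂=1):
  k=0: a=4, p=4, q=1
  k=1: a=1, p=5, q=1
  k=2: a=3, p=19, q=4
  k=3: a=3, p=62, q=13
  k=4: a=3, p=205, q=43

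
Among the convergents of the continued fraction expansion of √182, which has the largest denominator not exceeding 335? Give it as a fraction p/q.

√182 = [13; 2, 26, …] (period length 2).
Convergents:
  p_0/q_0 = 13/1
  p_1/q_1 = 27/2
  p_2/q_2 = 715/53
  p_3/q_3 = 1457/108
  p_4/q_4 = 38597/2861
q_3 = 108 ≤ 335 < 2861 = q_4, so the answer is 1457/108.

1457/108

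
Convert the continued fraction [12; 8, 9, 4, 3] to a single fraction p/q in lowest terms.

Using pₖ = aₖpₖ₋₁ + pₖ₋₂ and qₖ = aₖqₖ₋₁ + qₖ₋₂:
  k=0: a=12, p=12, q=1
  k=1: a=8, p=97, q=8
  k=2: a=9, p=885, q=73
  k=3: a=4, p=3637, q=300
  k=4: a=3, p=11796, q=973

11796/973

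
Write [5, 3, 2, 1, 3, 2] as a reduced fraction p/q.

Using pₖ = aₖpₖ₋₁ + pₖ₋₂ and qₖ = aₖqₖ₋₁ + qₖ₋₂:
  k=0: a=5, p=5, q=1
  k=1: a=3, p=16, q=3
  k=2: a=2, p=37, q=7
  k=3: a=1, p=53, q=10
  k=4: a=3, p=196, q=37
  k=5: a=2, p=445, q=84

445/84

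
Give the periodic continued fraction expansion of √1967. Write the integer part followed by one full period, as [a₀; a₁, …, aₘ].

a₀ = ⌊√1967⌋ = 44.
With m₀=0, d₀=1 and mₖ₊₁ = dₖaₖ − mₖ, dₖ₊₁ = (n − mₖ₊₁²)/dₖ, aₖ₊₁ = ⌊(a₀+mₖ₊₁)/dₖ₊₁⌋:
  k=1: m=44, d=31, a=2
  k=2: m=18, d=53, a=1
  k=3: m=35, d=14, a=5
  k=4: m=35, d=53, a=1
  k=5: m=18, d=31, a=2
  k=6: m=44, d=1, a=88
d=1 and a=2a₀=88 at k=6, so the next step gives (m, d) = (44, 31) again — its k=1 value — and the period has length 6.

[44; 2, 1, 5, 1, 2, 88]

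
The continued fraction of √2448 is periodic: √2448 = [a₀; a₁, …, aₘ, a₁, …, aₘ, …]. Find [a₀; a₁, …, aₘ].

[49; 2, 10, 2, 98]

a₀ = ⌊√2448⌋ = 49.
With m₀=0, d₀=1 and mₖ₊₁ = dₖaₖ − mₖ, dₖ₊₁ = (n − mₖ₊₁²)/dₖ, aₖ₊₁ = ⌊(a₀+mₖ₊₁)/dₖ₊₁⌋:
  k=1: m=49, d=47, a=2
  k=2: m=45, d=9, a=10
  k=3: m=45, d=47, a=2
  k=4: m=49, d=1, a=98
d=1 and a=2a₀=98 at k=4, so the next step gives (m, d) = (49, 47) again — its k=1 value — and the period has length 4.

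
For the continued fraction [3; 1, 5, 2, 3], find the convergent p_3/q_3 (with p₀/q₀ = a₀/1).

50/13

Using pₖ = aₖpₖ₋₁ + pₖ₋₂, qₖ = aₖqₖ₋₁ + qₖ₋₂ (with p₋₁=1, p₋₂=0, q₋₁=0, q₋₂=1):
  k=0: a=3, p=3, q=1
  k=1: a=1, p=4, q=1
  k=2: a=5, p=23, q=6
  k=3: a=2, p=50, q=13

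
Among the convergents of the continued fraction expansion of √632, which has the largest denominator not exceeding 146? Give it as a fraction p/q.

1081/43

√632 = [25; 7, 6, 7, 50, …] (period length 4).
Convergents:
  p_0/q_0 = 25/1
  p_1/q_1 = 176/7
  p_2/q_2 = 1081/43
  p_3/q_3 = 7743/308
q_2 = 43 ≤ 146 < 308 = q_3, so the answer is 1081/43.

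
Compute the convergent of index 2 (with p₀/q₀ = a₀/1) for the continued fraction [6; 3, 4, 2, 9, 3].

Using pₖ = aₖpₖ₋₁ + pₖ₋₂, qₖ = aₖqₖ₋₁ + qₖ₋₂ (with p₋₁=1, p₋₂=0, q₋₁=0, q₋₂=1):
  k=0: a=6, p=6, q=1
  k=1: a=3, p=19, q=3
  k=2: a=4, p=82, q=13

82/13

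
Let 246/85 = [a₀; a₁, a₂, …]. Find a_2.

246 = 2·85 + 76   →  a_0 = 2
85 = 1·76 + 9   →  a_1 = 1
76 = 8·9 + 4   →  a_2 = 8

8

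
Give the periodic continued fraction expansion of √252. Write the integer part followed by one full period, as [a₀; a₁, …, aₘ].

a₀ = ⌊√252⌋ = 15.

[15; 1, 6, 1, 30]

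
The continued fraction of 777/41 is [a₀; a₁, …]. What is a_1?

777 = 18·41 + 39   →  a_0 = 18
41 = 1·39 + 2   →  a_1 = 1

1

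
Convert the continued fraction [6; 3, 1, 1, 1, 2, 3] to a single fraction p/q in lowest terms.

615/98

Fold from the inside: start with 3/1.
  2 + 1/3 = 7/3
  1 + 3/7 = 10/7
  1 + 7/10 = 17/10
  1 + 10/17 = 27/17
  3 + 17/27 = 98/27
  6 + 27/98 = 615/98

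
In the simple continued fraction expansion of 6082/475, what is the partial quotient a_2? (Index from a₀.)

6082 = 12·475 + 382   →  a_0 = 12
475 = 1·382 + 93   →  a_1 = 1
382 = 4·93 + 10   →  a_2 = 4

4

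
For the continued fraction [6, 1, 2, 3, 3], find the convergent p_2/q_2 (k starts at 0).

20/3

Using pₖ = aₖpₖ₋₁ + pₖ₋₂, qₖ = aₖqₖ₋₁ + qₖ₋₂ (with p₋₁=1, p₋₂=0, q₋₁=0, q₋₂=1):
  k=0: a=6, p=6, q=1
  k=1: a=1, p=7, q=1
  k=2: a=2, p=20, q=3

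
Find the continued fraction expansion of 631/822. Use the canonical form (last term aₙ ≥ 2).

[0; 1, 3, 3, 3, 2, 2, 3]

631 = 0×822 + 631
822 = 1×631 + 191
631 = 3×191 + 58
191 = 3×58 + 17
58 = 3×17 + 7
17 = 2×7 + 3
7 = 2×3 + 1
3 = 3×1 + 0  (stop)
So 631/822 = [0; 1, 3, 3, 3, 2, 2, 3].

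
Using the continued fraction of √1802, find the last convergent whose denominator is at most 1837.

√1802 = [42; 2, 4, 2, 84, …] (period length 4).
Convergents:
  p_0/q_0 = 42/1
  p_1/q_1 = 85/2
  p_2/q_2 = 382/9
  p_3/q_3 = 849/20
  p_4/q_4 = 71698/1689
  p_5/q_5 = 144245/3398
q_4 = 1689 ≤ 1837 < 3398 = q_5, so the answer is 71698/1689.

71698/1689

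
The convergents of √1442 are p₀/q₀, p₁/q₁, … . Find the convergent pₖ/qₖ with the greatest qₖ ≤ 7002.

109630/2887

√1442 = [37; 1, 36, 1, 74, …] (period length 4).
Convergents:
  p_0/q_0 = 37/1
  p_1/q_1 = 38/1
  p_2/q_2 = 1405/37
  p_3/q_3 = 1443/38
  p_4/q_4 = 108187/2849
  p_5/q_5 = 109630/2887
  p_6/q_6 = 4054867/106781
q_5 = 2887 ≤ 7002 < 106781 = q_6, so the answer is 109630/2887.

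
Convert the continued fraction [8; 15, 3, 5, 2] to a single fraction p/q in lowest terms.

Using pₖ = aₖpₖ₋₁ + pₖ₋₂ and qₖ = aₖqₖ₋₁ + qₖ₋₂:
  k=0: a=8, p=8, q=1
  k=1: a=15, p=121, q=15
  k=2: a=3, p=371, q=46
  k=3: a=5, p=1976, q=245
  k=4: a=2, p=4323, q=536

4323/536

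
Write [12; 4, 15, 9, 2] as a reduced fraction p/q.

14291/1167

Fold from the inside: start with 2/1.
  9 + 1/2 = 19/2
  15 + 2/19 = 287/19
  4 + 19/287 = 1167/287
  12 + 287/1167 = 14291/1167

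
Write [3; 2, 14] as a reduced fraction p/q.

101/29

Using pₖ = aₖpₖ₋₁ + pₖ₋₂ and qₖ = aₖqₖ₋₁ + qₖ₋₂:
  k=0: a=3, p=3, q=1
  k=1: a=2, p=7, q=2
  k=2: a=14, p=101, q=29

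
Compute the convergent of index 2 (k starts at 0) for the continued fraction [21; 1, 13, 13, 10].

Using pₖ = aₖpₖ₋₁ + pₖ₋₂, qₖ = aₖqₖ₋₁ + qₖ₋₂ (with p₋₁=1, p₋₂=0, q₋₁=0, q₋₂=1):
  k=0: a=21, p=21, q=1
  k=1: a=1, p=22, q=1
  k=2: a=13, p=307, q=14

307/14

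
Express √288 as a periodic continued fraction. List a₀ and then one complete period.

a₀ = ⌊√288⌋ = 16.
With m₀=0, d₀=1 and mₖ₊₁ = dₖaₖ − mₖ, dₖ₊₁ = (n − mₖ₊₁²)/dₖ, aₖ₊₁ = ⌊(a₀+mₖ₊₁)/dₖ₊₁⌋:
  k=1: m=16, d=32, a=1
  k=2: m=16, d=1, a=32
d=1 and a=2a₀=32 at k=2, so the next step gives (m, d) = (16, 32) again — its k=1 value — and the period has length 2.

[16; 1, 32]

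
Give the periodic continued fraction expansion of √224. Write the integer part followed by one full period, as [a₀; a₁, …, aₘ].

a₀ = ⌊√224⌋ = 14.
With m₀=0, d₀=1 and mₖ₊₁ = dₖaₖ − mₖ, dₖ₊₁ = (n − mₖ₊₁²)/dₖ, aₖ₊₁ = ⌊(a₀+mₖ₊₁)/dₖ₊₁⌋:
  k=1: m=14, d=28, a=1
  k=2: m=14, d=1, a=28
d=1 and a=2a₀=28 at k=2, so the next step gives (m, d) = (14, 28) again — its k=1 value — and the period has length 2.

[14; 1, 28]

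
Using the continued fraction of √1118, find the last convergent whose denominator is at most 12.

234/7

√1118 = [33; 2, 3, 2, 3, 2, 66, …] (period length 6).
Convergents:
  p_0/q_0 = 33/1
  p_1/q_1 = 67/2
  p_2/q_2 = 234/7
  p_3/q_3 = 535/16
q_2 = 7 ≤ 12 < 16 = q_3, so the answer is 234/7.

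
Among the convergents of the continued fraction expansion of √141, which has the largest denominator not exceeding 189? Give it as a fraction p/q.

√141 = [11; 1, 6, 1, 22, …] (period length 4).
Convergents:
  p_0/q_0 = 11/1
  p_1/q_1 = 12/1
  p_2/q_2 = 83/7
  p_3/q_3 = 95/8
  p_4/q_4 = 2173/183
  p_5/q_5 = 2268/191
q_4 = 183 ≤ 189 < 191 = q_5, so the answer is 2173/183.

2173/183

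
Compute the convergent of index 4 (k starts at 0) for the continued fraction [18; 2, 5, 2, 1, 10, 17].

646/35

Using pₖ = aₖpₖ₋₁ + pₖ₋₂, qₖ = aₖqₖ₋₁ + qₖ₋₂ (with p₋₁=1, p₋₂=0, q₋₁=0, q₋₂=1):
  k=0: a=18, p=18, q=1
  k=1: a=2, p=37, q=2
  k=2: a=5, p=203, q=11
  k=3: a=2, p=443, q=24
  k=4: a=1, p=646, q=35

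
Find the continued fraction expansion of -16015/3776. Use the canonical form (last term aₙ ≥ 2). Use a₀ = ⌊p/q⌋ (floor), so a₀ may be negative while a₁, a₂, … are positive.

-16015 = -5*3776 + 2865
3776 = 1*2865 + 911
2865 = 3*911 + 132
911 = 6*132 + 119
132 = 1*119 + 13
119 = 9*13 + 2
13 = 6*2 + 1
2 = 2*1 + 0  (stop)
So -16015/3776 = [-5; 1, 3, 6, 1, 9, 6, 2].

[-5; 1, 3, 6, 1, 9, 6, 2]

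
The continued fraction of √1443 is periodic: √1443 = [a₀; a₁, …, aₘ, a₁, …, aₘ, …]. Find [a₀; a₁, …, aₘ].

a₀ = ⌊√1443⌋ = 37.
With m₀=0, d₀=1 and mₖ₊₁ = dₖaₖ − mₖ, dₖ₊₁ = (n − mₖ₊₁²)/dₖ, aₖ₊₁ = ⌊(a₀+mₖ₊₁)/dₖ₊₁⌋:
  k=1: m=37, d=74, a=1
  k=2: m=37, d=1, a=74
d=1 and a=2a₀=74 at k=2, so the next step gives (m, d) = (37, 74) again — its k=1 value — and the period has length 2.

[37; 1, 74]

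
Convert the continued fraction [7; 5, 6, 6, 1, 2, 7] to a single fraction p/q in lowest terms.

33573/4667

Using pₖ = aₖpₖ₋₁ + pₖ₋₂ and qₖ = aₖqₖ₋₁ + qₖ₋₂:
  k=0: a=7, p=7, q=1
  k=1: a=5, p=36, q=5
  k=2: a=6, p=223, q=31
  k=3: a=6, p=1374, q=191
  k=4: a=1, p=1597, q=222
  k=5: a=2, p=4568, q=635
  k=6: a=7, p=33573, q=4667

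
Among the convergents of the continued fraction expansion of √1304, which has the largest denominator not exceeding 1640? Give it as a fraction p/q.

√1304 = [36; 9, 72, …] (period length 2).
Convergents:
  p_0/q_0 = 36/1
  p_1/q_1 = 325/9
  p_2/q_2 = 23436/649
  p_3/q_3 = 211249/5850
q_2 = 649 ≤ 1640 < 5850 = q_3, so the answer is 23436/649.

23436/649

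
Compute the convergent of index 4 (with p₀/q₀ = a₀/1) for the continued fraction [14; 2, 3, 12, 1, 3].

1342/93

Using pₖ = aₖpₖ₋₁ + pₖ₋₂, qₖ = aₖqₖ₋₁ + qₖ₋₂ (with p₋₁=1, p₋₂=0, q₋₁=0, q₋₂=1):
  k=0: a=14, p=14, q=1
  k=1: a=2, p=29, q=2
  k=2: a=3, p=101, q=7
  k=3: a=12, p=1241, q=86
  k=4: a=1, p=1342, q=93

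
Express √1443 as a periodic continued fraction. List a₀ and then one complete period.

[37; 1, 74]

a₀ = ⌊√1443⌋ = 37.
With m₀=0, d₀=1 and mₖ₊₁ = dₖaₖ − mₖ, dₖ₊₁ = (n − mₖ₊₁²)/dₖ, aₖ₊₁ = ⌊(a₀+mₖ₊₁)/dₖ₊₁⌋:
  k=1: m=37, d=74, a=1
  k=2: m=37, d=1, a=74
d=1 and a=2a₀=74 at k=2, so the next step gives (m, d) = (37, 74) again — its k=1 value — and the period has length 2.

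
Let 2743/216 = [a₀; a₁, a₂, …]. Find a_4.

10

2743 = 12·216 + 151   →  a_0 = 12
216 = 1·151 + 65   →  a_1 = 1
151 = 2·65 + 21   →  a_2 = 2
65 = 3·21 + 2   →  a_3 = 3
21 = 10·2 + 1   →  a_4 = 10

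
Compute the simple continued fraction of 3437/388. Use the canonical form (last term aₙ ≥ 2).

[8; 1, 6, 18, 3]

3437 = 8×388 + 333
388 = 1×333 + 55
333 = 6×55 + 3
55 = 18×3 + 1
3 = 3×1 + 0  (stop)
So 3437/388 = [8; 1, 6, 18, 3].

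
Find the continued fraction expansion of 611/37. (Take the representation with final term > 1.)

[16; 1, 1, 18]

611 = 16·37 + 19
37 = 1·19 + 18
19 = 1·18 + 1
18 = 18·1 + 0  (stop)
So 611/37 = [16; 1, 1, 18].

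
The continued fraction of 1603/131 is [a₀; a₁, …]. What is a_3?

1603 = 12·131 + 31   →  a_0 = 12
131 = 4·31 + 7   →  a_1 = 4
31 = 4·7 + 3   →  a_2 = 4
7 = 2·3 + 1   →  a_3 = 2

2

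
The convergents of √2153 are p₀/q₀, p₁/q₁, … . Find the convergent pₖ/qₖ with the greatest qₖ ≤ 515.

√2153 = [46; 2, 2, 92, …] (period length 3).
Convergents:
  p_0/q_0 = 46/1
  p_1/q_1 = 93/2
  p_2/q_2 = 232/5
  p_3/q_3 = 21437/462
  p_4/q_4 = 43106/929
q_3 = 462 ≤ 515 < 929 = q_4, so the answer is 21437/462.

21437/462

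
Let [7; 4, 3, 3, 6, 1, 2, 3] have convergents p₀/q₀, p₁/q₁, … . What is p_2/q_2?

Using pₖ = aₖpₖ₋₁ + pₖ₋₂, qₖ = aₖqₖ₋₁ + qₖ₋₂ (with p₋₁=1, p₋₂=0, q₋₁=0, q₋₂=1):
  k=0: a=7, p=7, q=1
  k=1: a=4, p=29, q=4
  k=2: a=3, p=94, q=13

94/13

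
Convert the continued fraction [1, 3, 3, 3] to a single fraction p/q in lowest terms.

43/33

Using pₖ = aₖpₖ₋₁ + pₖ₋₂ and qₖ = aₖqₖ₋₁ + qₖ₋₂:
  k=0: a=1, p=1, q=1
  k=1: a=3, p=4, q=3
  k=2: a=3, p=13, q=10
  k=3: a=3, p=43, q=33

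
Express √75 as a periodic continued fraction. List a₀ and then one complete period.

a₀ = ⌊√75⌋ = 8.
With m₀=0, d₀=1 and mₖ₊₁ = dₖaₖ − mₖ, dₖ₊₁ = (n − mₖ₊₁²)/dₖ, aₖ₊₁ = ⌊(a₀+mₖ₊₁)/dₖ₊₁⌋:
  k=1: m=8, d=11, a=1
  k=2: m=3, d=6, a=1
  k=3: m=3, d=11, a=1
  k=4: m=8, d=1, a=16
d=1 and a=2a₀=16 at k=4, so the next step gives (m, d) = (8, 11) again — its k=1 value — and the period has length 4.

[8; 1, 1, 1, 16]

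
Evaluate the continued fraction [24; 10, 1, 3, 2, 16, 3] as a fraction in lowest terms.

Fold from the inside: start with 3/1.
  16 + 1/3 = 49/3
  2 + 3/49 = 101/49
  3 + 49/101 = 352/101
  1 + 101/352 = 453/352
  10 + 352/453 = 4882/453
  24 + 453/4882 = 117621/4882

117621/4882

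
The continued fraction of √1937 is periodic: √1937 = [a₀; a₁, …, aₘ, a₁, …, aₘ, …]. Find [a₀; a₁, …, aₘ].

a₀ = ⌊√1937⌋ = 44.

[44; 88]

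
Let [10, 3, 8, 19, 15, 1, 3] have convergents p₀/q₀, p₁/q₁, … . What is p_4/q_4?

74253/7195

Using pₖ = aₖpₖ₋₁ + pₖ₋₂, qₖ = aₖqₖ₋₁ + qₖ₋₂ (with p₋₁=1, p₋₂=0, q₋₁=0, q₋₂=1):
  k=0: a=10, p=10, q=1
  k=1: a=3, p=31, q=3
  k=2: a=8, p=258, q=25
  k=3: a=19, p=4933, q=478
  k=4: a=15, p=74253, q=7195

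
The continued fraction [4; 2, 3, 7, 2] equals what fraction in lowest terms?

Using pₖ = aₖpₖ₋₁ + pₖ₋₂ and qₖ = aₖqₖ₋₁ + qₖ₋₂:
  k=0: a=4, p=4, q=1
  k=1: a=2, p=9, q=2
  k=2: a=3, p=31, q=7
  k=3: a=7, p=226, q=51
  k=4: a=2, p=483, q=109

483/109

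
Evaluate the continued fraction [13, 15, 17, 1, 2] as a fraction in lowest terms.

10427/798

Fold from the inside: start with 2/1.
  1 + 1/2 = 3/2
  17 + 2/3 = 53/3
  15 + 3/53 = 798/53
  13 + 53/798 = 10427/798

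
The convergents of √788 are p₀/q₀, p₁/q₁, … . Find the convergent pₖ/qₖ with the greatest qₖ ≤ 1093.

√788 = [28; 14, 56, …] (period length 2).
Convergents:
  p_0/q_0 = 28/1
  p_1/q_1 = 393/14
  p_2/q_2 = 22036/785
  p_3/q_3 = 308897/11004
q_2 = 785 ≤ 1093 < 11004 = q_3, so the answer is 22036/785.

22036/785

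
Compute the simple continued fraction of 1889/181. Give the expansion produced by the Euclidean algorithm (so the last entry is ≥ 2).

[10; 2, 3, 2, 3, 3]

1889 = 10*181 + 79
181 = 2*79 + 23
79 = 3*23 + 10
23 = 2*10 + 3
10 = 3*3 + 1
3 = 3*1 + 0  (stop)
So 1889/181 = [10; 2, 3, 2, 3, 3].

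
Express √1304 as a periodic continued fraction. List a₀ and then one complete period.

a₀ = ⌊√1304⌋ = 36.
With m₀=0, d₀=1 and mₖ₊₁ = dₖaₖ − mₖ, dₖ₊₁ = (n − mₖ₊₁²)/dₖ, aₖ₊₁ = ⌊(a₀+mₖ₊₁)/dₖ₊₁⌋:
  k=1: m=36, d=8, a=9
  k=2: m=36, d=1, a=72
d=1 and a=2a₀=72 at k=2, so the next step gives (m, d) = (36, 8) again — its k=1 value — and the period has length 2.

[36; 9, 72]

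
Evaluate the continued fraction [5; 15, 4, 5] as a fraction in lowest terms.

Fold from the inside: start with 5/1.
  4 + 1/5 = 21/5
  15 + 5/21 = 320/21
  5 + 21/320 = 1621/320

1621/320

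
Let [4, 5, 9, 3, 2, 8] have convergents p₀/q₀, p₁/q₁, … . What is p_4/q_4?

1393/332

Using pₖ = aₖpₖ₋₁ + pₖ₋₂, qₖ = aₖqₖ₋₁ + qₖ₋₂ (with p₋₁=1, p₋₂=0, q₋₁=0, q₋₂=1):
  k=0: a=4, p=4, q=1
  k=1: a=5, p=21, q=5
  k=2: a=9, p=193, q=46
  k=3: a=3, p=600, q=143
  k=4: a=2, p=1393, q=332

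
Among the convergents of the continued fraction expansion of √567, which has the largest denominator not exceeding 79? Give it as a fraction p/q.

√567 = [23; 1, 4, 3, 4, 1, 46, …] (period length 6).
Convergents:
  p_0/q_0 = 23/1
  p_1/q_1 = 24/1
  p_2/q_2 = 119/5
  p_3/q_3 = 381/16
  p_4/q_4 = 1643/69
  p_5/q_5 = 2024/85
q_4 = 69 ≤ 79 < 85 = q_5, so the answer is 1643/69.

1643/69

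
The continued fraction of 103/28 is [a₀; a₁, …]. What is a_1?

103 = 3·28 + 19   →  a_0 = 3
28 = 1·19 + 9   →  a_1 = 1

1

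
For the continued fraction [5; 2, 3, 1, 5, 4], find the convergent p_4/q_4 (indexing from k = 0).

283/52

Using pₖ = aₖpₖ₋₁ + pₖ₋₂, qₖ = aₖqₖ₋₁ + qₖ₋₂ (with p₋₁=1, p₋₂=0, q₋₁=0, q₋₂=1):
  k=0: a=5, p=5, q=1
  k=1: a=2, p=11, q=2
  k=2: a=3, p=38, q=7
  k=3: a=1, p=49, q=9
  k=4: a=5, p=283, q=52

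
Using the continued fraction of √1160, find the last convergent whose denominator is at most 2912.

39406/1157

√1160 = [34; 17, 68, …] (period length 2).
Convergents:
  p_0/q_0 = 34/1
  p_1/q_1 = 579/17
  p_2/q_2 = 39406/1157
  p_3/q_3 = 670481/19686
q_2 = 1157 ≤ 2912 < 19686 = q_3, so the answer is 39406/1157.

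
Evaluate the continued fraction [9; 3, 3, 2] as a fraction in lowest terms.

214/23

Fold from the inside: start with 2/1.
  3 + 1/2 = 7/2
  3 + 2/7 = 23/7
  9 + 7/23 = 214/23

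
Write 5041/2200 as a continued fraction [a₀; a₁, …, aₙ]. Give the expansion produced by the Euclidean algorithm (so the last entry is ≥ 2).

[2; 3, 2, 3, 5, 2, 3, 2]

5041 = 2*2200 + 641
2200 = 3*641 + 277
641 = 2*277 + 87
277 = 3*87 + 16
87 = 5*16 + 7
16 = 2*7 + 2
7 = 3*2 + 1
2 = 2*1 + 0  (stop)
So 5041/2200 = [2; 3, 2, 3, 5, 2, 3, 2].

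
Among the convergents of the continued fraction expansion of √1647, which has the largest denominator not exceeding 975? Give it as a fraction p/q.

39244/967

√1647 = [40; 1, 1, 2, 1, 1, 80, …] (period length 6).
Convergents:
  p_0/q_0 = 40/1
  p_1/q_1 = 41/1
  p_2/q_2 = 81/2
  p_3/q_3 = 203/5
  p_4/q_4 = 284/7
  p_5/q_5 = 487/12
  p_6/q_6 = 39244/967
  p_7/q_7 = 39731/979
q_6 = 967 ≤ 975 < 979 = q_7, so the answer is 39244/967.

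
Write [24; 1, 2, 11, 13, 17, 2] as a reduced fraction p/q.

Using pₖ = aₖpₖ₋₁ + pₖ₋₂ and qₖ = aₖqₖ₋₁ + qₖ₋₂:
  k=0: a=24, p=24, q=1
  k=1: a=1, p=25, q=1
  k=2: a=2, p=74, q=3
  k=3: a=11, p=839, q=34
  k=4: a=13, p=10981, q=445
  k=5: a=17, p=187516, q=7599
  k=6: a=2, p=386013, q=15643

386013/15643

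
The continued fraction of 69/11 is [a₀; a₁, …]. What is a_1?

69 = 6·11 + 3   →  a_0 = 6
11 = 3·3 + 2   →  a_1 = 3

3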